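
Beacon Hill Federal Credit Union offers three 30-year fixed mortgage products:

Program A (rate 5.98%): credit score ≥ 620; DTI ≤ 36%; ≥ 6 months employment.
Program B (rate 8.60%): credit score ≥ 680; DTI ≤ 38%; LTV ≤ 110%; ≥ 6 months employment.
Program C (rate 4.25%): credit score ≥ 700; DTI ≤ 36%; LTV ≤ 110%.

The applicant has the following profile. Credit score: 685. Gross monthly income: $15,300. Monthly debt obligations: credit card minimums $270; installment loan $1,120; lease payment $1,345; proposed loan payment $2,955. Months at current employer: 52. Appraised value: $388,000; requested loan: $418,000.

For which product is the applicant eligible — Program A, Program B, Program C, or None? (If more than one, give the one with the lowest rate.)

Program B

Total debts = (270 + 1,120 + 1,345 + 2,955) = 5,690; DTI = 5,690/15,300 = 37.2%.
LTV = 418,000/388,000 = 107.7%.
Program A: score 685 ≥ 620; DTI 37.2% > 36%; employment 52 ≥ 6 mo → does not qualify.
Program B: score 685 ≥ 680; DTI 37.2% ≤ 38%; LTV 107.7% ≤ 110%; employment 52 ≥ 6 mo → qualifies.
Program C: score 685 < 700; DTI 37.2% > 36%; LTV 107.7% ≤ 110% → does not qualify.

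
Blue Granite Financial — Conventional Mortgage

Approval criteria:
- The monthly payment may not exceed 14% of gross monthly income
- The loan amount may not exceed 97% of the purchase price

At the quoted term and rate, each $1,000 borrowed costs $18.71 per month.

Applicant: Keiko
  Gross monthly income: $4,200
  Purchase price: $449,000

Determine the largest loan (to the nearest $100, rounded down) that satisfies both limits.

$31,400

Payment cap: 14% × $4,200 = $588/month.
At $18.71 per $1,000, that supports 588/18.71 × 1,000 ≈ $31,427 → $31,400.
LTV cap: 97% × $449,000 = $435,530 → $435,500.
Binding constraint: payment-to-income.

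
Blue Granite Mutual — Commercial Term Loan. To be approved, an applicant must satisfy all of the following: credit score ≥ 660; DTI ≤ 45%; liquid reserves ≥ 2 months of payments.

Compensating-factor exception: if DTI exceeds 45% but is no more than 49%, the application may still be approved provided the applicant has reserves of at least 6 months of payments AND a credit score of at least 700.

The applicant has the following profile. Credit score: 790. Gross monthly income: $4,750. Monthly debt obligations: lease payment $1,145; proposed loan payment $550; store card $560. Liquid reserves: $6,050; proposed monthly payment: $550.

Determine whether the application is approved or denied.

Credit score 790 ≥ 660 (meets base)
Total debts = (1,145 + 550 + 560) = 2,255. DTI: 2,255 ÷ 4,750 = 47.5%, over the 45% base limit.
Liquid reserves cover 6,050/550 = 11.0 months — ≥ 2 required
47.5% falls in the override range (45%–49%), so the compensating-factor test applies.
Reserves 11.0 ≥ 6 months; credit score 790 ≥ 700.
Both override conditions satisfied; DTI exception granted.

Approved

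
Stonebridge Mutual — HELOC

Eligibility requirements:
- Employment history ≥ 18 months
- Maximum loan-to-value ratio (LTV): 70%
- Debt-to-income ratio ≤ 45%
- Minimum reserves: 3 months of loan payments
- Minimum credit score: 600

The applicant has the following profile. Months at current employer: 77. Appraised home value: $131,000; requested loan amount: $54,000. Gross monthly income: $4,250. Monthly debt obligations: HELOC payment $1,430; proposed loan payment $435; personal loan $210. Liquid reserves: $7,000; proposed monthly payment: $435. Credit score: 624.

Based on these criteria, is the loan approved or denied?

Employment 77 ≥ 18 months
Loan-to-value = 54,000/131,000 = 41.2% — pass (70% max)
Total monthly debts = (1,430 + 435 + 210) = 2,075. Debt-to-income = 2,075/4,250 = 48.8% — over 45% limit
Reserves: 7,000 ÷ 435 = 16.1 months (meets 3-month minimum)
Credit score 624 ≥ 600 (meets)
Fails on DTI.

Denied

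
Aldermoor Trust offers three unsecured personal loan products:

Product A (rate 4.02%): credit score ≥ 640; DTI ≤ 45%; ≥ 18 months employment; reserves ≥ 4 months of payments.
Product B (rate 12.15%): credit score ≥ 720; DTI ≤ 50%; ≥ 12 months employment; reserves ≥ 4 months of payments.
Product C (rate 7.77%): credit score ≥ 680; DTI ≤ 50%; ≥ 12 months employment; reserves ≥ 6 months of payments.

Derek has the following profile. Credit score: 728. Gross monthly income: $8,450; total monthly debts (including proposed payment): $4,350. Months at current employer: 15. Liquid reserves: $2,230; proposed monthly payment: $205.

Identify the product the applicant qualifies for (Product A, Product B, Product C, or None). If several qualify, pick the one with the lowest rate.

None

DTI = 4,350/8,450 = 51.5%.
Reserves = 2,230/205 = 10.9 months.
Product A: score 728 ≥ 640; DTI 51.5% > 45%; employment 15 < 18 mo; reserves 10.9 ≥ 4 mo → does not qualify.
Product B: score 728 ≥ 720; DTI 51.5% > 50%; employment 15 ≥ 12 mo; reserves 10.9 ≥ 4 mo → does not qualify.
Product C: score 728 ≥ 680; DTI 51.5% > 50%; employment 15 ≥ 12 mo; reserves 10.9 ≥ 6 mo → does not qualify.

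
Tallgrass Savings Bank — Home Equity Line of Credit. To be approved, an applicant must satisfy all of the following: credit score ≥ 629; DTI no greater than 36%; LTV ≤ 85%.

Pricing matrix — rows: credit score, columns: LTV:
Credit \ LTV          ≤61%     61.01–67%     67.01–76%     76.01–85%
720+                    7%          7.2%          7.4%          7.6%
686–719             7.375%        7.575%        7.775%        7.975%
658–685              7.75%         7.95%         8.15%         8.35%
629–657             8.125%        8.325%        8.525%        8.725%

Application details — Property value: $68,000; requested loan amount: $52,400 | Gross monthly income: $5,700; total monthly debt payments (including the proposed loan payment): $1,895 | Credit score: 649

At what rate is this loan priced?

8.725%

Credit score 649 ≥ 629; Debt-to-income = 1,895/5,700 = 33.2% — meets 36% limit
LTV: 52,400 ÷ 68,000 = 77.1%, within 85% cap
Credit 649 → row 629–657; LTV 77.1% → column 76.01–85%. Grid cell → 8.725%.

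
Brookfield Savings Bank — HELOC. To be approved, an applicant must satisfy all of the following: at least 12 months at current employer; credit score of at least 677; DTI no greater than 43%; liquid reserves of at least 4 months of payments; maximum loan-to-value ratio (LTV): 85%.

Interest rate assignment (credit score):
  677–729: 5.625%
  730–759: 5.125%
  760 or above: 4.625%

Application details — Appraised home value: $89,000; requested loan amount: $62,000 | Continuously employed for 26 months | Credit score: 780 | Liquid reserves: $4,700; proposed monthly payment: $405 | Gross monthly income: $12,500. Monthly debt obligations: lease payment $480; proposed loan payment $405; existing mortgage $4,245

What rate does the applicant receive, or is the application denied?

Credit score 780 ≥ 677 (meets minimum)
Liquid reserves cover 4,700/405 = 11.6 months — ≥ 4 required
Total monthly debts = (480 + 405 + 4,245) = 5,130. DTI = 5,130/12,500 = 41% ≤ 43%
Employment 26 ≥ 12 months
LTV = 62,000/89,000 = 69.7% ≤ 85%
All requirements met. Score 780 falls in the 760 or above tier → 4.625%.

Approved at 4.625%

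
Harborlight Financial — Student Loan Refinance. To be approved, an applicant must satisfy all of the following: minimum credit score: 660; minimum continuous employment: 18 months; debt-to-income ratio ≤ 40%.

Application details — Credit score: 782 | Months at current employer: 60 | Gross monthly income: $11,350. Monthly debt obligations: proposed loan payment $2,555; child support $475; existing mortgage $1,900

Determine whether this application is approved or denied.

Denied

Credit score 782 ≥ 660 (meets)
Employment 60 ≥ 18 months
Total monthly debts = (2,555 + 475 + 1,900) = 4,930. DTI = 4,930/11,350 = 43.4% > 40%
Fails on DTI.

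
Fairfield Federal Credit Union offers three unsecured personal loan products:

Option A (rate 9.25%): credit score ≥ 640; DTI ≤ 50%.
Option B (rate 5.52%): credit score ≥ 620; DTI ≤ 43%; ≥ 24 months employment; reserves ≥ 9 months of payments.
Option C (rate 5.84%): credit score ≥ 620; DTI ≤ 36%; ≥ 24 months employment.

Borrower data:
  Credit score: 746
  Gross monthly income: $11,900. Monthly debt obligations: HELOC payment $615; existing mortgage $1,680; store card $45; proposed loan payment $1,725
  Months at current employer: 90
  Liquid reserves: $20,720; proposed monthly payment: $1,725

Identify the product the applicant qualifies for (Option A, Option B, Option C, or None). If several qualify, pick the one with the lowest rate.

Total debts = (615 + 1,680 + 45 + 1,725) = 4,065; DTI = 4,065/11,900 = 34.2%.
Reserves = 20,720/1,725 = 12.0 months.
Option A: score 746 ≥ 640; DTI 34.2% ≤ 50% → qualifies.
Option B: score 746 ≥ 620; DTI 34.2% ≤ 43%; employment 90 ≥ 24 mo; reserves 12.0 ≥ 9 mo → qualifies.
Option C: score 746 ≥ 620; DTI 34.2% ≤ 36%; employment 90 ≥ 24 mo → qualifies.
Qualifying: Option A, Option B, Option C. Lowest rate is 5.52% → Option B.

Option B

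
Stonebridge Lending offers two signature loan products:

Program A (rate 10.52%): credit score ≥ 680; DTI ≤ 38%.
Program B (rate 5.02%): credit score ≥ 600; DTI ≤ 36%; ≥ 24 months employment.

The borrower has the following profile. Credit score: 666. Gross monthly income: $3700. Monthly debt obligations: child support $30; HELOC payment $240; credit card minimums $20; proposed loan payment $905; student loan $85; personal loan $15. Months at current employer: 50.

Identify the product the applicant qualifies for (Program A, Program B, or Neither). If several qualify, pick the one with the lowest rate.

Program B

Total debts = (30 + 240 + 20 + 905 + 85 + 15) = 1,295; DTI = 1,295/3,700 = 35%.
Program A: score 666 < 680; DTI 35% ≤ 38% → does not qualify.
Program B: score 666 ≥ 600; DTI 35% ≤ 36%; employment 50 ≥ 24 mo → qualifies.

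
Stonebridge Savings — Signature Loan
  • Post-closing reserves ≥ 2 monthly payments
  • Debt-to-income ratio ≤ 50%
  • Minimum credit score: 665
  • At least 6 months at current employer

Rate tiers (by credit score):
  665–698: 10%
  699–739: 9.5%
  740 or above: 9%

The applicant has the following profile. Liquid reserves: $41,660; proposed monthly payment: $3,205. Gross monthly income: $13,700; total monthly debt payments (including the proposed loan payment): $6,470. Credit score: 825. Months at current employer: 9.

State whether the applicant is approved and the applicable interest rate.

Credit score 825 ≥ 665 (meets minimum)
DTI: 6,470 ÷ 13,700 = 47.2%, within the 50% cap
Employment 9 ≥ 6 months
Reserves: 41,660 ÷ 3,205 = 13.0 months (meets 2-month minimum)
All requirements met. Score 825 falls in the 740 or above tier → 9%.

Approved at 9%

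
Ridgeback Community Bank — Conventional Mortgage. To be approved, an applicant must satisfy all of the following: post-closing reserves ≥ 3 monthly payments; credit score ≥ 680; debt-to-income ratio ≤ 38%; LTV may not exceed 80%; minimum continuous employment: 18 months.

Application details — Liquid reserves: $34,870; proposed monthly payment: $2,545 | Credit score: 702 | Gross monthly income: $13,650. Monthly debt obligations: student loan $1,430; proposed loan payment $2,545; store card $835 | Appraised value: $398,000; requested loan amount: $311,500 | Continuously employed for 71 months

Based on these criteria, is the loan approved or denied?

Liquid reserves cover 34,870/2,545 = 13.7 months — ≥ 3 required
Credit score 702 ≥ 680 (meets)
Total monthly debts = (1,430 + 2,545 + 835) = 4,810. DTI: 4,810 ÷ 13,650 = 35.2%, within the 38% cap
LTV: 311,500 ÷ 398,000 = 78.3%, within 80% cap
Employment 71 ≥ 18 months
All criteria satisfied.

Approved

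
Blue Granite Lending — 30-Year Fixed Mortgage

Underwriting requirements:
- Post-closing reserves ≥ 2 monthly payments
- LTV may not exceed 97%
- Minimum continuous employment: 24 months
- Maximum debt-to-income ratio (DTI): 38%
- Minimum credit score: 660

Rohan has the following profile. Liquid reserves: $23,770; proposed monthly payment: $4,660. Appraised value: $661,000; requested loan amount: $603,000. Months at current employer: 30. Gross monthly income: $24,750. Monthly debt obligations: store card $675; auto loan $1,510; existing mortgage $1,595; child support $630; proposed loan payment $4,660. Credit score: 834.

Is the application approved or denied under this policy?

Liquid reserves cover 23,770/4,660 = 5.1 months — ≥ 2 required
LTV = 603,000/661,000 = 91.2% ≤ 97%
Employment 30 ≥ 24 months
Total monthly debts = (675 + 1,510 + 1,595 + 630 + 4,660) = 9,070. DTI: 9,070 ÷ 24,750 = 36.6%, within the 38% cap
Credit score 834 ≥ 660 (meets)
All criteria satisfied.

Approved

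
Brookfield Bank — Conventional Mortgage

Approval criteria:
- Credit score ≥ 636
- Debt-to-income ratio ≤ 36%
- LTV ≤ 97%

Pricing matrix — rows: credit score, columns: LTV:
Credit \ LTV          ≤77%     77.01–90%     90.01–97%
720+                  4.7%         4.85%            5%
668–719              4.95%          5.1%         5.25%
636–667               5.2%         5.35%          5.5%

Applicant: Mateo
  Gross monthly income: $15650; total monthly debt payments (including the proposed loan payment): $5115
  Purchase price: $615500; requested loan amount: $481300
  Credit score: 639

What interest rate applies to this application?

5.35%

Credit score 639 ≥ 636; DTI: 5,115 ÷ 15,650 = 32.7%, within the 36% cap
Loan-to-value = 481,300/615,500 = 78.2% — pass (97% max)
Credit 639 → row 636–667; LTV 78.2% → column 77.01–90%. Grid cell → 5.35%.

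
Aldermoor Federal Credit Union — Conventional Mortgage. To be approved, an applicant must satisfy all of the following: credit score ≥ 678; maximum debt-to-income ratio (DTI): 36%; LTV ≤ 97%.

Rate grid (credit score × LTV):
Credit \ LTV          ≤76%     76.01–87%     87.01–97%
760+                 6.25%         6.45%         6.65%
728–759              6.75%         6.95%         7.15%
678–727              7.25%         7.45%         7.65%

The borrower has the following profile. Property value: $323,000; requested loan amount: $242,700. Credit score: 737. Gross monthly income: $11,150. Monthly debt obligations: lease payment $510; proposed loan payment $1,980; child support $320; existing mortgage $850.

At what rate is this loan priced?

6.75%

Credit score 737 ≥ 678; Total monthly debts = (510 + 1,980 + 320 + 850) = 3,660. Debt-to-income = 3,660/11,150 = 32.8% — meets 36% limit
LTV = 242,700/323,000 = 75.1% ≤ 97%
Credit 737 → row 728–759; LTV 75.1% → column ≤76%. Grid cell → 6.75%.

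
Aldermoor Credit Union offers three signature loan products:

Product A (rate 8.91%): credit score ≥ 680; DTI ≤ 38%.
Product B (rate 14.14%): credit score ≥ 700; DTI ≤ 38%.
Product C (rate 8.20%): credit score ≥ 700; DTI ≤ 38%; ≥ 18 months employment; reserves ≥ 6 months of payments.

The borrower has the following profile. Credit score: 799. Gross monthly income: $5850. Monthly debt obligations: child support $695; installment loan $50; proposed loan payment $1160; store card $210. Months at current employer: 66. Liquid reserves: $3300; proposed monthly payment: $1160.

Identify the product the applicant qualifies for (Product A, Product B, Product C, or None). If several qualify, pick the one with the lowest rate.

Total debts = (695 + 50 + 1,160 + 210) = 2,115; DTI = 2,115/5,850 = 36.2%.
Reserves = 3,300/1,160 = 2.8 months.
Product A: score 799 ≥ 680; DTI 36.2% ≤ 38% → qualifies.
Product B: score 799 ≥ 700; DTI 36.2% ≤ 38% → qualifies.
Product C: score 799 ≥ 700; DTI 36.2% ≤ 38%; employment 66 ≥ 18 mo; reserves 2.8 < 6 mo → does not qualify.
Qualifying: Product A, Product B. Lowest rate is 8.91% → Product A.

Product A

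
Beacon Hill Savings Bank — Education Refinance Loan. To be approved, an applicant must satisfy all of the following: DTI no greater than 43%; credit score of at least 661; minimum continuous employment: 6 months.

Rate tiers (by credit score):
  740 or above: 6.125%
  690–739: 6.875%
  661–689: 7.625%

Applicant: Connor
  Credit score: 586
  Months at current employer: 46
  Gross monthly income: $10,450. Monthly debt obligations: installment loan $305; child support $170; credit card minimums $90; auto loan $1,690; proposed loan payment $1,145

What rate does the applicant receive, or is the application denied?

Denied

Credit score 586 < 661 (below minimum)
Employment 46 ≥ 6 months
Total monthly debts = (305 + 170 + 90 + 1,690 + 1,145) = 3,400. DTI = 3,400/10,450 = 32.5% ≤ 43%
Not all requirements met → denied.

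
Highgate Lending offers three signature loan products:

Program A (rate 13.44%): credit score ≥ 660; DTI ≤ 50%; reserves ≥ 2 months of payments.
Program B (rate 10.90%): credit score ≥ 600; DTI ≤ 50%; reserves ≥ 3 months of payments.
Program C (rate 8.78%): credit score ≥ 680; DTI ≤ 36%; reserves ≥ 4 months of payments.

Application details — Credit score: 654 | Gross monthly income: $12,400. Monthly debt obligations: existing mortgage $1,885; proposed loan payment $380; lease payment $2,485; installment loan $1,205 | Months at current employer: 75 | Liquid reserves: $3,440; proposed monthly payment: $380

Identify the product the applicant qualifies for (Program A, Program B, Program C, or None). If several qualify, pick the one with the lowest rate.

Total debts = (1,885 + 380 + 2,485 + 1,205) = 5,955; DTI = 5,955/12,400 = 48%.
Reserves = 3,440/380 = 9.1 months.
Program A: score 654 < 660; DTI 48% ≤ 50%; reserves 9.1 ≥ 2 mo → does not qualify.
Program B: score 654 ≥ 600; DTI 48% ≤ 50%; reserves 9.1 ≥ 3 mo → qualifies.
Program C: score 654 < 680; DTI 48% > 36%; reserves 9.1 ≥ 4 mo → does not qualify.

Program B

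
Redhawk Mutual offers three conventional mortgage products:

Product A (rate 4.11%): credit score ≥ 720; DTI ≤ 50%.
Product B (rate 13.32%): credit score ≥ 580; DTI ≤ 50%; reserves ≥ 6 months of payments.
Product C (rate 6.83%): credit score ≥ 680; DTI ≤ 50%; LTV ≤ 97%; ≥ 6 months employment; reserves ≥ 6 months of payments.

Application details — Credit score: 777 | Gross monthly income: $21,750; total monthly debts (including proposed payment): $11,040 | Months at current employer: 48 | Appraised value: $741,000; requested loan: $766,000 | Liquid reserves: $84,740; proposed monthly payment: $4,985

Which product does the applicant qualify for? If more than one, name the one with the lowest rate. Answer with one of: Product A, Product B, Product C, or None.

None

DTI = 11,040/21,750 = 50.8%.
LTV = 766,000/741,000 = 103.4%.
Reserves = 84,740/4,985 = 17.0 months.
Product A: score 777 ≥ 720; DTI 50.8% > 50% → does not qualify.
Product B: score 777 ≥ 580; DTI 50.8% > 50%; reserves 17.0 ≥ 6 mo → does not qualify.
Product C: score 777 ≥ 680; DTI 50.8% > 50%; LTV 103.4% > 97%; employment 48 ≥ 6 mo; reserves 17.0 ≥ 6 mo → does not qualify.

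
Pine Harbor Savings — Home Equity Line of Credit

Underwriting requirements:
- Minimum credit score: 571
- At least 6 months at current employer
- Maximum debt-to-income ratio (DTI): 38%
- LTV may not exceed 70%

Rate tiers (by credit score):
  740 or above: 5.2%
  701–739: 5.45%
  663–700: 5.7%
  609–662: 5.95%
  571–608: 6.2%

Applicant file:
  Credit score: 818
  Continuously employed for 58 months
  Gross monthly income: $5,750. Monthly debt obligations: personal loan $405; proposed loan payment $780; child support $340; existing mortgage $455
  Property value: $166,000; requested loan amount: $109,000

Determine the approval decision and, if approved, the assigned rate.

Credit score 818 ≥ 571 (meets minimum)
LTV: 109,000 ÷ 166,000 = 65.7%, within 70% cap
Total monthly debts = (405 + 780 + 340 + 455) = 1,980. DTI: 1,980 ÷ 5,750 = 34.4%, within the 38% cap
Employment 58 ≥ 6 months
All requirements met. Score 818 falls in the 740 or above tier → 5.2%.

Approved at 5.2%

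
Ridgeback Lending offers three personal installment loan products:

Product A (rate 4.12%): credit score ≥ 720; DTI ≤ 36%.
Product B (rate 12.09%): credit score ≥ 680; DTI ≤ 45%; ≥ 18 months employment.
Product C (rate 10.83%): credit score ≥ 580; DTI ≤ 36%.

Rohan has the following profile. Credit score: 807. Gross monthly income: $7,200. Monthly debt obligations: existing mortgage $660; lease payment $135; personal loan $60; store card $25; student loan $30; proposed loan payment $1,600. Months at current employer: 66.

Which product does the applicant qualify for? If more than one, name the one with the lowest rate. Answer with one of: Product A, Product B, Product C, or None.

Product A

Total debts = (660 + 135 + 60 + 25 + 30 + 1,600) = 2,510; DTI = 2,510/7,200 = 34.9%.
Product A: score 807 ≥ 720; DTI 34.9% ≤ 36% → qualifies.
Product B: score 807 ≥ 680; DTI 34.9% ≤ 45%; employment 66 ≥ 18 mo → qualifies.
Product C: score 807 ≥ 580; DTI 34.9% ≤ 36% → qualifies.
Qualifying: Product A, Product B, Product C. Lowest rate is 4.12% → Product A.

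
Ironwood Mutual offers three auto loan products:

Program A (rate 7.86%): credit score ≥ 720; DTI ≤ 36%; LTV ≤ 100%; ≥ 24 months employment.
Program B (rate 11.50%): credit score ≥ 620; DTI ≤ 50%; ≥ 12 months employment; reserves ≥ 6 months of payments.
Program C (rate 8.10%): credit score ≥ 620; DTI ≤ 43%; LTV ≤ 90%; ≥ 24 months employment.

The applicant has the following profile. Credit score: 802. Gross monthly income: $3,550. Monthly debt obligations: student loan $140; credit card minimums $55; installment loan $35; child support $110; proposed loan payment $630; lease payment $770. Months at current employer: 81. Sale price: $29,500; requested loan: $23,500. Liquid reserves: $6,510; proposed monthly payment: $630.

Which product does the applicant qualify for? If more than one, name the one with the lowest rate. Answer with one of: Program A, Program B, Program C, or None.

Total debts = (140 + 55 + 35 + 110 + 630 + 770) = 1,740; DTI = 1,740/3,550 = 49%.
LTV = 23,500/29,500 = 79.7%.
Reserves = 6,510/630 = 10.3 months.
Program A: score 802 ≥ 720; DTI 49% > 36%; LTV 79.7% ≤ 100%; employment 81 ≥ 24 mo → does not qualify.
Program B: score 802 ≥ 620; DTI 49% ≤ 50%; employment 81 ≥ 12 mo; reserves 10.3 ≥ 6 mo → qualifies.
Program C: score 802 ≥ 620; DTI 49% > 43%; LTV 79.7% ≤ 90%; employment 81 ≥ 24 mo → does not qualify.

Program B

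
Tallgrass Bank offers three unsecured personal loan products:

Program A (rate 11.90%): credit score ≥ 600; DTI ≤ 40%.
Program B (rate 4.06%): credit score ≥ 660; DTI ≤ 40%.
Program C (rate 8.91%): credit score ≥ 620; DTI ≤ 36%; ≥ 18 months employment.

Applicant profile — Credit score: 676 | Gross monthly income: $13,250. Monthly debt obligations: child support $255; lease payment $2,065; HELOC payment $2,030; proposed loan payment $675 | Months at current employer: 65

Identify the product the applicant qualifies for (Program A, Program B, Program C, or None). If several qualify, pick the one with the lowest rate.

Total debts = (255 + 2,065 + 2,030 + 675) = 5,025; DTI = 5,025/13,250 = 37.9%.
Program A: score 676 ≥ 600; DTI 37.9% ≤ 40% → qualifies.
Program B: score 676 ≥ 660; DTI 37.9% ≤ 40% → qualifies.
Program C: score 676 ≥ 620; DTI 37.9% > 36%; employment 65 ≥ 18 mo → does not qualify.
Qualifying: Program A, Program B. Lowest rate is 4.06% → Program B.

Program B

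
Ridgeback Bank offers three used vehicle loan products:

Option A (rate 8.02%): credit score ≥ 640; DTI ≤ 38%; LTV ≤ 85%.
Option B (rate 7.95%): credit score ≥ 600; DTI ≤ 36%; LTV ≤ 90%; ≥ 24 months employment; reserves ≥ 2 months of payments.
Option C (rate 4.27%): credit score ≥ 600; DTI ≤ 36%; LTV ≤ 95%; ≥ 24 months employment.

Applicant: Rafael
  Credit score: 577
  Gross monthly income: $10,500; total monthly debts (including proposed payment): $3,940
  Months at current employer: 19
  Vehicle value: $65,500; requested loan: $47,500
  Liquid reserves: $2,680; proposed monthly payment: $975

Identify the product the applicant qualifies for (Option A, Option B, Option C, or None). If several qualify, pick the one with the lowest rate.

DTI = 3,940/10,500 = 37.5%.
LTV = 47,500/65,500 = 72.5%.
Reserves = 2,680/975 = 2.7 months.
Option A: score 577 < 640; DTI 37.5% ≤ 38%; LTV 72.5% ≤ 85% → does not qualify.
Option B: score 577 < 600; DTI 37.5% > 36%; LTV 72.5% ≤ 90%; employment 19 < 24 mo; reserves 2.7 ≥ 2 mo → does not qualify.
Option C: score 577 < 600; DTI 37.5% > 36%; LTV 72.5% ≤ 95%; employment 19 < 24 mo → does not qualify.

None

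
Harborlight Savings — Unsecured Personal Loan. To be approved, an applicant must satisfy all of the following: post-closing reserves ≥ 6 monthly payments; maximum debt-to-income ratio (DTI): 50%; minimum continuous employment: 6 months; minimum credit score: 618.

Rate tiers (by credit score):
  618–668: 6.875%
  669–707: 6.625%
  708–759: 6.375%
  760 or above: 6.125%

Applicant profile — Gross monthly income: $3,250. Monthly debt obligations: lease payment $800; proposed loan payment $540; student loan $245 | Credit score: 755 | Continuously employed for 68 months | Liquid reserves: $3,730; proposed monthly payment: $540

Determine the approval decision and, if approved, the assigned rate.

Approved at 6.375%

Credit score 755 ≥ 618 (meets minimum)
Reserves = 3,730/540 = 6.9 months ≥ 6
Total monthly debts = (800 + 540 + 245) = 1,585. DTI: 1,585 ÷ 3,250 = 48.8%, within the 50% cap
Employment 68 ≥ 6 months
All requirements met. Score 755 falls in the 708–759 tier → 6.375%.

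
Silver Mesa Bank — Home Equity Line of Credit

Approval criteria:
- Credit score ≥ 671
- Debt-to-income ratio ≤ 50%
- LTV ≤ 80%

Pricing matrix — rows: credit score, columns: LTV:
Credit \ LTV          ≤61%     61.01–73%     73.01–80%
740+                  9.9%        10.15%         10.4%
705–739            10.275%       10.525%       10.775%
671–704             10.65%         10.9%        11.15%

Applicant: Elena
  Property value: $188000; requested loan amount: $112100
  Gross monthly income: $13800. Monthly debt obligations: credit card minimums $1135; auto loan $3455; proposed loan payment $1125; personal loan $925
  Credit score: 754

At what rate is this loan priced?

Credit score 754 ≥ 671; Total monthly debts = (1,135 + 3,455 + 1,125 + 925) = 6,640. DTI: 6,640 ÷ 13,800 = 48.1%, within the 50% cap
Loan-to-value = 112,100/188,000 = 59.6% — pass (80% max)
Row: 754 falls in 740+. Column: 59.6% falls in ≤61%. Rate = 9.9%.

9.9%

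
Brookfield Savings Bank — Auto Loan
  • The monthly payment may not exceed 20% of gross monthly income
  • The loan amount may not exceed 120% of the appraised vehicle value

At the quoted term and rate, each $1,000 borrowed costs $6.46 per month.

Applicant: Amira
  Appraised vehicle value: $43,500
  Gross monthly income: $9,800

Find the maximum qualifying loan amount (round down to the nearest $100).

Payment cap: 20% × $9,800 = $1,960/month.
At $6.46 per $1,000, that supports 1,960/6.46 × 1,000 ≈ $303,405 → $303,400.
LTV cap: 120% × $43,500 = $52,200 → $52,200.
Binding constraint: loan-to-value.

$52,200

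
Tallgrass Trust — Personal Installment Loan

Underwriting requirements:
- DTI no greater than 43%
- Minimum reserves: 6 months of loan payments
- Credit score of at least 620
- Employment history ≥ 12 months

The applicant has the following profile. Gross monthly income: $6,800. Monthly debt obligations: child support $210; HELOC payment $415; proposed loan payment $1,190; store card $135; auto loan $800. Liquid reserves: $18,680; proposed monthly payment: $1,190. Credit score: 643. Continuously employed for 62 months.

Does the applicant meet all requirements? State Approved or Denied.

Approved

Total monthly debts = (210 + 415 + 1,190 + 135 + 800) = 2,750. DTI = 2,750/6,800 = 40.4% ≤ 43%
Reserves: 18,680 ÷ 1,190 = 15.7 months (meets 6-month minimum)
Credit score 643 ≥ 620 (meets)
Employment 62 ≥ 12 months
All criteria satisfied.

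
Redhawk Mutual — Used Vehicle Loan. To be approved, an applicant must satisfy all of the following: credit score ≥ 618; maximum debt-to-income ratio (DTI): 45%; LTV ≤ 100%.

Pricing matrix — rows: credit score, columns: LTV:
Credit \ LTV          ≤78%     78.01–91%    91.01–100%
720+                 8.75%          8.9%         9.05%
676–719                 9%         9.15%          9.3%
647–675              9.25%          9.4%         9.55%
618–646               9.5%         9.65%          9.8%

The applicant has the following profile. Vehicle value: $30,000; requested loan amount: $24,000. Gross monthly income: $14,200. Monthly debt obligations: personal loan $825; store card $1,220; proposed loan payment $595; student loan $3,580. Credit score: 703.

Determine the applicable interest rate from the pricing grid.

Credit score 703 ≥ 618; Total monthly debts = (825 + 1,220 + 595 + 3,580) = 6,220. Debt-to-income = 6,220/14,200 = 43.8% — meets 45% limit
Loan-to-value = 24,000/30,000 = 80% — pass (100% max)
Row: 703 falls in 676–719. Column: 80% falls in 78.01–91%. Rate = 9.15%.

9.15%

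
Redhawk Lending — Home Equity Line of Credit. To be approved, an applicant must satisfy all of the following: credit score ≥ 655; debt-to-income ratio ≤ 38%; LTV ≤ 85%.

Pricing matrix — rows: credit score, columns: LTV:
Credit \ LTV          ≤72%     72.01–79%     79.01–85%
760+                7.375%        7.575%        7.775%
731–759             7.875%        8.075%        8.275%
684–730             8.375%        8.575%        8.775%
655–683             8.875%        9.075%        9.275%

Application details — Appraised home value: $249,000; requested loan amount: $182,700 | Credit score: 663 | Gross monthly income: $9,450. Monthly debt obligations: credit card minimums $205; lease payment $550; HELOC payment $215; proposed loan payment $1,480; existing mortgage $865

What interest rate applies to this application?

9.075%

Credit score 663 ≥ 655; Total monthly debts = (205 + 550 + 215 + 1,480 + 865) = 3,315. DTI: 3,315 ÷ 9,450 = 35.1%, within the 38% cap
LTV: 182,700 ÷ 249,000 = 73.4%, within 85% cap
Credit 663 → row 655–683; LTV 73.4% → column 72.01–79%. Grid cell → 9.075%.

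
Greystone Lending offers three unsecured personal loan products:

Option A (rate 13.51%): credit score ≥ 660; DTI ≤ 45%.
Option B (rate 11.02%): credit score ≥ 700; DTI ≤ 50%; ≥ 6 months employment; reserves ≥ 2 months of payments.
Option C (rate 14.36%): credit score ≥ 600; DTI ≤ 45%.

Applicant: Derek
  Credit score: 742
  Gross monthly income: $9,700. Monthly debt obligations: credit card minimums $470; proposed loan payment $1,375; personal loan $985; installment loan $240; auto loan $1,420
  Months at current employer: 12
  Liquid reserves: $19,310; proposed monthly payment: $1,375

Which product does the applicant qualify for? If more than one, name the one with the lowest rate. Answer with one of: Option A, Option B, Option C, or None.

Option B

Total debts = (470 + 1,375 + 985 + 240 + 1,420) = 4,490; DTI = 4,490/9,700 = 46.3%.
Reserves = 19,310/1,375 = 14.0 months.
Option A: score 742 ≥ 660; DTI 46.3% > 45% → does not qualify.
Option B: score 742 ≥ 700; DTI 46.3% ≤ 50%; employment 12 ≥ 6 mo; reserves 14.0 ≥ 2 mo → qualifies.
Option C: score 742 ≥ 600; DTI 46.3% > 45% → does not qualify.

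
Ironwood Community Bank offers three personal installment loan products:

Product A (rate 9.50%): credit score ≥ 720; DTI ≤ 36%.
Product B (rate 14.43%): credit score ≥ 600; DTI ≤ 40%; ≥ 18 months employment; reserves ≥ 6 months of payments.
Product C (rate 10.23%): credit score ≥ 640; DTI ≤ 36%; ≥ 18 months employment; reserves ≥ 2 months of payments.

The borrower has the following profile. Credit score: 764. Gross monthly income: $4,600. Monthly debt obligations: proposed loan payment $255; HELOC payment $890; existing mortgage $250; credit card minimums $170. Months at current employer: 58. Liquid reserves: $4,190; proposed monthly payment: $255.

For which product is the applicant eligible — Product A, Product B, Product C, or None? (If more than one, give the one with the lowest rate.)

Total debts = (255 + 890 + 250 + 170) = 1,565; DTI = 1,565/4,600 = 34%.
Reserves = 4,190/255 = 16.4 months.
Product A: score 764 ≥ 720; DTI 34% ≤ 36% → qualifies.
Product B: score 764 ≥ 600; DTI 34% ≤ 40%; employment 58 ≥ 18 mo; reserves 16.4 ≥ 6 mo → qualifies.
Product C: score 764 ≥ 640; DTI 34% ≤ 36%; employment 58 ≥ 18 mo; reserves 16.4 ≥ 2 mo → qualifies.
Qualifying: Product A, Product B, Product C. Lowest rate is 9.50% → Product A.

Product A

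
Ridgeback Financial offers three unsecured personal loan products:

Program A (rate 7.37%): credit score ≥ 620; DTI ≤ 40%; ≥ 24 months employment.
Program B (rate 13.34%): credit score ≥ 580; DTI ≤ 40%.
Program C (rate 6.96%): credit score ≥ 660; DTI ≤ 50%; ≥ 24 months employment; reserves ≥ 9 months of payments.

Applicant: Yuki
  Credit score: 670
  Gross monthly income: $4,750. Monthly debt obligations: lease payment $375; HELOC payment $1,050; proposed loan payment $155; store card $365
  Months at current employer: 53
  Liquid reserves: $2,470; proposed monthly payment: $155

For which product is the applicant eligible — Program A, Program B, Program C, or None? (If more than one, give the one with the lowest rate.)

Total debts = (375 + 1,050 + 155 + 365) = 1,945; DTI = 1,945/4,750 = 40.9%.
Reserves = 2,470/155 = 15.9 months.
Program A: score 670 ≥ 620; DTI 40.9% > 40%; employment 53 ≥ 24 mo → does not qualify.
Program B: score 670 ≥ 580; DTI 40.9% > 40% → does not qualify.
Program C: score 670 ≥ 660; DTI 40.9% ≤ 50%; employment 53 ≥ 24 mo; reserves 15.9 ≥ 9 mo → qualifies.

Program C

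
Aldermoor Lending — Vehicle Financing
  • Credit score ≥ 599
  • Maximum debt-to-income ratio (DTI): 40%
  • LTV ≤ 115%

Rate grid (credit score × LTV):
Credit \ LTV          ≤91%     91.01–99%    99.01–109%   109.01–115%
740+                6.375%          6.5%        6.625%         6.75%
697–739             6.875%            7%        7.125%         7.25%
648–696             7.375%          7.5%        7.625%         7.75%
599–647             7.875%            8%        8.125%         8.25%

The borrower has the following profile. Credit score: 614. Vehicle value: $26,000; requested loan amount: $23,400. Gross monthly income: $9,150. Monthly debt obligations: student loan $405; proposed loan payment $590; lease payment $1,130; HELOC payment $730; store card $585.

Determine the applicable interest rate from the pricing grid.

Credit score 614 ≥ 599; Total monthly debts = (405 + 590 + 1,130 + 730 + 585) = 3,440. DTI: 3,440 ÷ 9,150 = 37.6%, within the 40% cap
LTV = 23,400/26,000 = 90% ≤ 115%
Score 614 is in the 599–647 band; LTV 90% is in the ≤91% band → 7.875%.

7.875%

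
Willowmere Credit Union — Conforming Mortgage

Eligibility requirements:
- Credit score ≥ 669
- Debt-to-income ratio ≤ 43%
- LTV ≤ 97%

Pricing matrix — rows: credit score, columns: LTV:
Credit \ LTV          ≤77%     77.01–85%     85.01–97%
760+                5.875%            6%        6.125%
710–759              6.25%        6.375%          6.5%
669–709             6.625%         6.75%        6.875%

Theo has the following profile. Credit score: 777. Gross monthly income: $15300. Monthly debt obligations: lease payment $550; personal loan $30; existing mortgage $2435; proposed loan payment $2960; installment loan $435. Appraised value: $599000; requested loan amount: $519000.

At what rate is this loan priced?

6.125%

Credit score 777 ≥ 669; Total monthly debts = (550 + 30 + 2,435 + 2,960 + 435) = 6,410. Debt-to-income = 6,410/15,300 = 41.9% — meets 43% limit
Loan-to-value = 519,000/599,000 = 86.6% — pass (97% max)
Score 777 is in the 760+ band; LTV 86.6% is in the 85.01–97% band → 6.125%.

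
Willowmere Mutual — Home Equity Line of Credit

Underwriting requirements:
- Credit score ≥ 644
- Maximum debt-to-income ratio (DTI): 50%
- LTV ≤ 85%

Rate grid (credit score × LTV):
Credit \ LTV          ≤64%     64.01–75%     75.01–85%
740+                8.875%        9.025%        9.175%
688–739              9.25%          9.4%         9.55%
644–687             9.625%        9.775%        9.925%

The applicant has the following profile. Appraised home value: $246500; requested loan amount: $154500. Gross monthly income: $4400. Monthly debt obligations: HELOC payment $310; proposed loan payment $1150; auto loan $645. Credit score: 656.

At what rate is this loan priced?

9.625%

Credit score 656 ≥ 644; Total monthly debts = (310 + 1,150 + 645) = 2,105. DTI = 2,105/4,400 = 47.8% ≤ 50%
LTV: 154,500 ÷ 246,500 = 62.7%, within 85% cap
Score 656 is in the 644–687 band; LTV 62.7% is in the ≤64% band → 9.625%.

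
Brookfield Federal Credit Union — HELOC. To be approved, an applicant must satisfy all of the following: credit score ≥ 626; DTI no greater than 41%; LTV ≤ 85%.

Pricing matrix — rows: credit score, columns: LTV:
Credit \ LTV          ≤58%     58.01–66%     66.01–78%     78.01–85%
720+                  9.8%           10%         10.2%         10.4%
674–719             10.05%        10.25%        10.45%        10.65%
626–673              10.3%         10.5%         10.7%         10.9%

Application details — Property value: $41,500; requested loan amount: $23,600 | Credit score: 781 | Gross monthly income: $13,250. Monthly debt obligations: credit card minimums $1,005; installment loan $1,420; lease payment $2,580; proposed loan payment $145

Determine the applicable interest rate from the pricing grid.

Credit score 781 ≥ 626; Total monthly debts = (1,005 + 1,420 + 2,580 + 145) = 5,150. Debt-to-income = 5,150/13,250 = 38.9% — meets 41% limit
Loan-to-value = 23,600/41,500 = 56.9% — pass (85% max)
Credit 781 → row 720+; LTV 56.9% → column ≤58%. Grid cell → 9.8%.

9.8%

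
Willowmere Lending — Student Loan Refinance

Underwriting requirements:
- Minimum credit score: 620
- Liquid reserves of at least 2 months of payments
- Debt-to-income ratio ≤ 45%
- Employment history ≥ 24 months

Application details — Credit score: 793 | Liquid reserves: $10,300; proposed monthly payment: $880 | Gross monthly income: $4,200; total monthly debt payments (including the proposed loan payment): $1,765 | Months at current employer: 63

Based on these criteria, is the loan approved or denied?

Approved

Credit score 793 ≥ 620 (meets)
Liquid reserves cover 10,300/880 = 11.7 months — ≥ 2 required
Debt-to-income = 1,765/4,200 = 42% — meets 45% limit
Employment 63 ≥ 24 months
All criteria satisfied.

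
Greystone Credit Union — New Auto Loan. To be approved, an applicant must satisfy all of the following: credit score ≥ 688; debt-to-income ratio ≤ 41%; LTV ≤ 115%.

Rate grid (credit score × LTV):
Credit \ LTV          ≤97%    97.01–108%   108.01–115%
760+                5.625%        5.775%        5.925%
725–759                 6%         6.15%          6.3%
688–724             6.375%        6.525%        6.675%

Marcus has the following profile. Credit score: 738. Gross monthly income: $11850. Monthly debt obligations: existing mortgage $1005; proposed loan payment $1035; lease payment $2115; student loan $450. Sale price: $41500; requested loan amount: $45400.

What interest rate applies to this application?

Credit score 738 ≥ 688; Total monthly debts = (1,005 + 1,035 + 2,115 + 450) = 4,605. DTI: 4,605 ÷ 11,850 = 38.9%, within the 41% cap
LTV = 45,400/41,500 = 109.4% ≤ 115%
Row: 738 falls in 725–759. Column: 109.4% falls in 108.01–115%. Rate = 6.3%.

6.3%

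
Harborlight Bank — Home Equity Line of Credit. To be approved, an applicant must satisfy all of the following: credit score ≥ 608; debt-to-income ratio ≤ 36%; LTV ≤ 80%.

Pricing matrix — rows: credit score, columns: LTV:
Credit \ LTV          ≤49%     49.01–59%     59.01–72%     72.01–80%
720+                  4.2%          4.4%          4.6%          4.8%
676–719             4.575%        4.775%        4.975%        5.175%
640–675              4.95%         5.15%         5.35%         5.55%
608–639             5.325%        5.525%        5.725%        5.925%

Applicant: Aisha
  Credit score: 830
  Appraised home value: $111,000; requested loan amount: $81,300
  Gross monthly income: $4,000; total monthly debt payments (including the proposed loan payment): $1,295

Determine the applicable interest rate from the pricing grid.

4.8%

Credit score 830 ≥ 608; Debt-to-income = 1,295/4,000 = 32.4% — meets 36% limit
LTV: 81,300 ÷ 111,000 = 73.2%, within 80% cap
Credit 830 → row 720+; LTV 73.2% → column 72.01–80%. Grid cell → 4.8%.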